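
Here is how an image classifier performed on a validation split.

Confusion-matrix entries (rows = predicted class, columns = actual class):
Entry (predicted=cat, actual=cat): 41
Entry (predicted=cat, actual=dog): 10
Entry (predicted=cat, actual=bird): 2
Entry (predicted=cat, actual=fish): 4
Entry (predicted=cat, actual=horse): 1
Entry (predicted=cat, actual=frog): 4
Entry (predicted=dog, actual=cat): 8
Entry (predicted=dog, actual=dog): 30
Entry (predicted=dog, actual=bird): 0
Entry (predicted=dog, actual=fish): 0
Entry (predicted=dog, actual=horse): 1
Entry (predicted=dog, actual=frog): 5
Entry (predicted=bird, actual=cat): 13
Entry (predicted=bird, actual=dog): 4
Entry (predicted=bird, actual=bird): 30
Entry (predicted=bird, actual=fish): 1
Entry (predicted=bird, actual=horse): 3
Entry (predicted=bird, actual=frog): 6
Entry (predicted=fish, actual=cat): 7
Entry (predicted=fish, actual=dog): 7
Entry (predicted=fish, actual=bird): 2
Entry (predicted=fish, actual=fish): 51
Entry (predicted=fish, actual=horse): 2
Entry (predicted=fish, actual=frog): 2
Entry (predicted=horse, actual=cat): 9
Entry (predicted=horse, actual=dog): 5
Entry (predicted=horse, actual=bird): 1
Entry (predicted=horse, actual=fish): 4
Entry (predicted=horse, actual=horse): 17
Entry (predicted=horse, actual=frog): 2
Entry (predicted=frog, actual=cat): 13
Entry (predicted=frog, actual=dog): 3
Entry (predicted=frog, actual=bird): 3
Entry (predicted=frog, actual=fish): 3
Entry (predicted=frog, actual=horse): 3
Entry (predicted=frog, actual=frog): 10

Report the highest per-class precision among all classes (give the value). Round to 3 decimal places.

0.718

Per-class precision (TP/(TP+FP)):
  cat: TP=41, FP=10+2+4+1+4=21 → 41/62 = 0.6613
  dog: TP=30, FP=8+0+0+1+5=14 → 30/44 = 0.6818
  bird: TP=30, FP=13+4+1+3+6=27 → 30/57 = 0.5263
  fish: TP=51, FP=7+7+2+2+2=20 → 51/71 = 0.7183
  horse: TP=17, FP=9+5+1+4+2=21 → 17/38 = 0.4474
  frog: TP=10, FP=13+3+3+3+3=25 → 10/35 = 0.2857
Highest is class 'fish' with precision = 0.718.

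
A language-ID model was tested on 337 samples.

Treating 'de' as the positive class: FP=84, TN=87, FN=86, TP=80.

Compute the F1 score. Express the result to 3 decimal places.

0.485

Precision = TP/(TP+FP) = 80/164 = 0.4878
Recall = TP/(TP+FN) = 80/166 = 0.4819
F1 = 2·TP/(2·TP+FP+FN) = 160/330 = 0.485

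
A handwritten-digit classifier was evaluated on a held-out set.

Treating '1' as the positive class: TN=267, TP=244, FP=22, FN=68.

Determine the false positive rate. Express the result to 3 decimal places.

FPR = FP/(FP+TN) = 22/(22+267) = 0.076

0.076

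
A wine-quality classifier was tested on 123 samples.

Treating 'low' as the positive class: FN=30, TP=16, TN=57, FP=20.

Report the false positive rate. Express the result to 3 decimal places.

FPR = FP/(FP+TN) = 20/(20+57) = 0.260

0.260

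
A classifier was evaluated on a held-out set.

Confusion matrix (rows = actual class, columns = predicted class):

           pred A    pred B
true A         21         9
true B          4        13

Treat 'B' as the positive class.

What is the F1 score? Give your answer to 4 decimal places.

0.6667

Precision = TP/(TP+FP) = 13/22 = 0.5909
Recall = TP/(TP+FN) = 13/17 = 0.7647
F1 = 2·TP/(2·TP+FP+FN) = 26/39 = 0.6667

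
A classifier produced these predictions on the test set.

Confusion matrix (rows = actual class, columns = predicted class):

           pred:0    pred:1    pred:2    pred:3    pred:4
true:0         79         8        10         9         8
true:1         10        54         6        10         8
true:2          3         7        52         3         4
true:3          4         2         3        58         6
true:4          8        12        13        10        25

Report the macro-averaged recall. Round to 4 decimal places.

0.6445

Per-class recall (TP/(TP+FN)):
  0: TP=79, FN=8+10+9+8=35 → 79/114 = 0.69298
  1: TP=54, FN=10+6+10+8=34 → 54/88 = 0.61364
  2: TP=52, FN=3+7+3+4=17 → 52/69 = 0.75362
  3: TP=58, FN=4+2+3+6=15 → 58/73 = 0.79452
  4: TP=25, FN=8+12+13+10=43 → 25/68 = 0.36765
Macro-recall = mean = (0.69298 + 0.61364 + 0.75362 + 0.79452 + 0.36765) / 5 = 0.6445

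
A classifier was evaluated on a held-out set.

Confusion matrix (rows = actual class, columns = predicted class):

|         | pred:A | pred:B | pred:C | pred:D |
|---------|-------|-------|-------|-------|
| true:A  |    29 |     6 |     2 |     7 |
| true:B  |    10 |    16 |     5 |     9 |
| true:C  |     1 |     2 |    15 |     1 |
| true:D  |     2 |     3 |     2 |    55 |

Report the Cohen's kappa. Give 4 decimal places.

0.5742

Observed agreement pₒ = trace/N = 115/165 = 0.69697
Expected agreement pₑ = Σ (rowᵢ·colᵢ)/N² = (44·42 + 40·27 + 19·24 + 62·72)/165² = 0.28826
κ = (pₒ − pₑ)/(1 − pₑ) = (0.69697 − 0.28826)/(1 − 0.28826) = 0.5742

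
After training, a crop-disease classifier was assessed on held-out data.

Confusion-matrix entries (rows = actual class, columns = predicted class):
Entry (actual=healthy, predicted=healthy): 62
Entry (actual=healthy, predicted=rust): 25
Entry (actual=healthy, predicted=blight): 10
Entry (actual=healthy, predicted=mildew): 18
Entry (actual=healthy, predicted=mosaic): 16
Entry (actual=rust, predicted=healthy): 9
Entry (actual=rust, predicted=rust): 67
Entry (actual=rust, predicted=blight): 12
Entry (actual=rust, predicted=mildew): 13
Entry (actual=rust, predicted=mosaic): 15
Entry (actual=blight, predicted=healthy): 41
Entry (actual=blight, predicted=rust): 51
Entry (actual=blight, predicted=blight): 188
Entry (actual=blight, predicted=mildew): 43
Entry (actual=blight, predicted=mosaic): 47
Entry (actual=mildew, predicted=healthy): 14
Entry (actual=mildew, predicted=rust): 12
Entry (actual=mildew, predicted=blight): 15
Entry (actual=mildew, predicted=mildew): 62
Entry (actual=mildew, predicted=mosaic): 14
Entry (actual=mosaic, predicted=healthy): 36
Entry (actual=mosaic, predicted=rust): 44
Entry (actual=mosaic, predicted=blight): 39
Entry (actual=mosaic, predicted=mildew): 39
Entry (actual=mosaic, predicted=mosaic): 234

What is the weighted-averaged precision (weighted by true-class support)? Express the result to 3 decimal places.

0.600

Per-class precision (TP/(TP+FP)):
  healthy: TP=62, FP=9+41+14+36=100 → 62/162 = 0.3827
  rust: TP=67, FP=25+51+12+44=132 → 67/199 = 0.3367
  blight: TP=188, FP=10+12+15+39=76 → 188/264 = 0.7121
  mildew: TP=62, FP=18+13+43+39=113 → 62/175 = 0.3543
  mosaic: TP=234, FP=16+15+47+14=92 → 234/326 = 0.7178
Weighted-precision = Σ (supportᵢ/N)·precisionᵢ with N=1126: (131/1126)·0.3827 + (116/1126)·0.3367 + (370/1126)·0.7121 + (117/1126)·0.3543 + (392/1126)·0.7178 = 0.600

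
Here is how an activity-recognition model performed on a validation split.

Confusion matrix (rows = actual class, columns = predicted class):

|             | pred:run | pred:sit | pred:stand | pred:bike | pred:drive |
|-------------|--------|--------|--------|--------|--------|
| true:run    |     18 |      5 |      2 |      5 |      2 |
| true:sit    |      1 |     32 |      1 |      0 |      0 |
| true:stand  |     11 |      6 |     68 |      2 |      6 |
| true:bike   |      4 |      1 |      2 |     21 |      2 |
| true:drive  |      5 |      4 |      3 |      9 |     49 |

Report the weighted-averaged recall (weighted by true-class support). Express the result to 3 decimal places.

Per-class recall (TP/(TP+FN)):
  run: TP=18, FN=5+2+5+2=14 → 18/32 = 0.5625
  sit: TP=32, FN=1+1+0+0=2 → 32/34 = 0.9412
  stand: TP=68, FN=11+6+2+6=25 → 68/93 = 0.7312
  bike: TP=21, FN=4+1+2+2=9 → 21/30 = 0.7000
  drive: TP=49, FN=5+4+3+9=21 → 49/70 = 0.7000
Weighted-recall = Σ (supportᵢ/N)·recallᵢ with N=259: (32/259)·0.5625 + (34/259)·0.9412 + (93/259)·0.7312 + (30/259)·0.7000 + (70/259)·0.7000 = 0.726

0.726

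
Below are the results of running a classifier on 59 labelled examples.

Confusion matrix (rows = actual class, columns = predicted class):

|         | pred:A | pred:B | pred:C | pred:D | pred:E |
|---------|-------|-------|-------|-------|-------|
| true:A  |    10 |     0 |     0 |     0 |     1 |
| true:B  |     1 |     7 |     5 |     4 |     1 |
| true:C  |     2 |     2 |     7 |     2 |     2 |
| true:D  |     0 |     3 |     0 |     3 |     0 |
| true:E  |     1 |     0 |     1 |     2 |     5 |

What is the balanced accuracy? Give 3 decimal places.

Balanced accuracy = mean of per-class recall.
  A: recall = 10/11 = 0.9091
  B: recall = 7/18 = 0.3889
  C: recall = 7/15 = 0.4667
  D: recall = 3/6 = 0.5000
  E: recall = 5/9 = 0.5556
Mean = (0.9091 + 0.3889 + 0.4667 + 0.5000 + 0.5556) / 5 = 0.564

0.564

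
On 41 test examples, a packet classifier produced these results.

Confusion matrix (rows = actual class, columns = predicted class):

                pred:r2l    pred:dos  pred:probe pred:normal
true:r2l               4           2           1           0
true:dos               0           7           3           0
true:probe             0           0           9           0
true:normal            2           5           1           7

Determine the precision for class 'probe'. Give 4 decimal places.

0.6429

Take TP from the diagonal, FP from the rest of the 'probe' prediction marginal, FN from the rest of the 'probe' actual marginal.
precision = TP/(TP+FP).
probe: TP=9, FP=1+3+1=5 → 9/14 = 0.64286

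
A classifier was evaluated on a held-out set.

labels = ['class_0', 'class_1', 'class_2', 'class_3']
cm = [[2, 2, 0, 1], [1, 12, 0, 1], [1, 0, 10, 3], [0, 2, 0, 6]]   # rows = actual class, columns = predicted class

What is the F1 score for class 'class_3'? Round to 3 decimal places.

F1 score = 2·TP/(2·TP+FP+FN).
class_3: TP=6, FP=1+1+3=5, FN=0+2+0=2 → 12/19 = 0.6316

0.632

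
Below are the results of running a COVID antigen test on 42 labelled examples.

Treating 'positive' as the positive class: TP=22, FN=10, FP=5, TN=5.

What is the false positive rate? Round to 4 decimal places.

FPR = FP/(FP+TN) = 5/(5+5) = 0.5000

0.5000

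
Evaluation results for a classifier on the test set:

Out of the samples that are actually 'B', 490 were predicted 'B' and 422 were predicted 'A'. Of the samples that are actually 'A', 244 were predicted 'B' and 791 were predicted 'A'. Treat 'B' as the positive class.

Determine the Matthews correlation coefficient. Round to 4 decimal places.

MCC = (TP·TN − FP·FN) / √((TP+FP)(TP+FN)(TN+FP)(TN+FN))
Numerator = 490·791 − 244·422 = 284622
Denominator = √(734·912·1035·1213) = √840411620640 = 916739.6690
MCC = 284622 / 916739.6690 = 0.3105

0.3105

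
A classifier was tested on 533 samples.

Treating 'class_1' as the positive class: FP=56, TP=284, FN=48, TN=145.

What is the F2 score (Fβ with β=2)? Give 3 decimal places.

0.851

Fβ = (1+β²)·TP / ((1+β²)·TP + β²·FN + FP), with β²=4
= 5·284 / (5·284 + 4·48 + 56) = 0.851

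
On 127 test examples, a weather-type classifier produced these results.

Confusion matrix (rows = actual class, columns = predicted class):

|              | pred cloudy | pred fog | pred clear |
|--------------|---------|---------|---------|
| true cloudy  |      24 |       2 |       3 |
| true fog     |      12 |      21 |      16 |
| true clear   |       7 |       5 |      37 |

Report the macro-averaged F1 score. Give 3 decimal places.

Per-class F1 score (2·TP/(2·TP+FP+FN)):
  cloudy: TP=24, FP=12+7=19, FN=2+3=5 → 48/72 = 0.6667
  fog: TP=21, FP=2+5=7, FN=12+16=28 → 42/77 = 0.5455
  clear: TP=37, FP=3+16=19, FN=7+5=12 → 74/105 = 0.7048
Macro-F1 score = mean = (0.6667 + 0.5455 + 0.7048) / 3 = 0.639

0.639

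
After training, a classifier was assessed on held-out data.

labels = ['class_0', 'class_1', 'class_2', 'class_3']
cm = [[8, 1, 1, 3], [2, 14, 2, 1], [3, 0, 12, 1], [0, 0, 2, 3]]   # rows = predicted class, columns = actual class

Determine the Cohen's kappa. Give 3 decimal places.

Observed agreement pₒ = trace/N = 37/53 = 0.6981
Expected agreement pₑ = Σ (rowᵢ·colᵢ)/N² = (13·13 + 15·19 + 17·16 + 8·5)/53² = 0.2727
κ = (pₒ − pₑ)/(1 − pₑ) = (0.6981 − 0.2727)/(1 − 0.2727) = 0.585

0.585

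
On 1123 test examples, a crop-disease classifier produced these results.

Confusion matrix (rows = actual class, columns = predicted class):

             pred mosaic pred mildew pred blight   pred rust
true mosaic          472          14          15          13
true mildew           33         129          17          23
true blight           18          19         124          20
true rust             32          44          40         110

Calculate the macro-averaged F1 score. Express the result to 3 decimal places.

Per-class F1 score (2·TP/(2·TP+FP+FN)):
  mosaic: TP=472, FP=33+18+32=83, FN=14+15+13=42 → 944/1069 = 0.8831
  mildew: TP=129, FP=14+19+44=77, FN=33+17+23=73 → 258/408 = 0.6324
  blight: TP=124, FP=15+17+40=72, FN=18+19+20=57 → 248/377 = 0.6578
  rust: TP=110, FP=13+23+20=56, FN=32+44+40=116 → 220/392 = 0.5612
Macro-F1 score = mean = (0.8831 + 0.6324 + 0.6578 + 0.5612) / 4 = 0.684

0.684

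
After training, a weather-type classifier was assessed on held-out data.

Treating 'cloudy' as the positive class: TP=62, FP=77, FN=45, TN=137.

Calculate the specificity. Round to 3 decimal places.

Specificity = TN/(TN+FP) = 137/(137+77) = 0.640

0.640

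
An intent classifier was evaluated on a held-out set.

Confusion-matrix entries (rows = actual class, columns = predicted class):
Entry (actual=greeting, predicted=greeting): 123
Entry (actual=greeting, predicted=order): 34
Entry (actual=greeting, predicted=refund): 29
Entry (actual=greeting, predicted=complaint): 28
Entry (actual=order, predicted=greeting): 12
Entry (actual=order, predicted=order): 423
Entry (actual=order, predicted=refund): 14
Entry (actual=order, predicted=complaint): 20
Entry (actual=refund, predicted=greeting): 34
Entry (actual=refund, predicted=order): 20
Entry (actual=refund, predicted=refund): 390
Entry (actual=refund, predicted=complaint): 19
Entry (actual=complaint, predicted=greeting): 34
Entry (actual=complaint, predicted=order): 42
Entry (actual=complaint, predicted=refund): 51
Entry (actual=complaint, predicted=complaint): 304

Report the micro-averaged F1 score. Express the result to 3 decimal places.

0.786

Micro-averaging pools counts across classes: ΣTP=1240, ΣFP=337, ΣFN=337.
Micro-F1 score = 2·TP/(2·TP+FP+FN) on pooled counts = 0.786 (equals overall accuracy in single-label multiclass).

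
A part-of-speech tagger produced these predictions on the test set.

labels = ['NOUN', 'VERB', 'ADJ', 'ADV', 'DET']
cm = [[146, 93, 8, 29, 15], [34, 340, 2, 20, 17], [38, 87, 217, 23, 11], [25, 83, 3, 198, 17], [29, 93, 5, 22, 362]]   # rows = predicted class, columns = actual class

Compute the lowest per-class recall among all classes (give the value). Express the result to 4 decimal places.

Per-class recall (TP/(TP+FN)):
  NOUN: TP=146, FN=34+38+25+29=126 → 146/272 = 0.53676
  VERB: TP=340, FN=93+87+83+93=356 → 340/696 = 0.48851
  ADJ: TP=217, FN=8+2+3+5=18 → 217/235 = 0.92340
  ADV: TP=198, FN=29+20+23+22=94 → 198/292 = 0.67808
  DET: TP=362, FN=15+17+11+17=60 → 362/422 = 0.85782
Lowest is class 'VERB' with recall = 0.4885.

0.4885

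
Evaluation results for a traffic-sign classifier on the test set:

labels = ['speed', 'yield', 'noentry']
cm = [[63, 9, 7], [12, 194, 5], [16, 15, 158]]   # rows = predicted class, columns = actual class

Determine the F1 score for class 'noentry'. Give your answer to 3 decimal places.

Treat 'noentry' as positive and all other classes as negative.
F1 score = 2·TP/(2·TP+FP+FN).
noentry: TP=158, FP=16+15=31, FN=7+5=12 → 316/359 = 0.8802

0.880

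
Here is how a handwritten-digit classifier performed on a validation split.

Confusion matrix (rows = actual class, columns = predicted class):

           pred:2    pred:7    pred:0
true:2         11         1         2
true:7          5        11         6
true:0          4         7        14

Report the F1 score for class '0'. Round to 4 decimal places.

Take TP from the diagonal, FP from the rest of the '0' prediction marginal, FN from the rest of the '0' actual marginal.
F1 score = 2·TP/(2·TP+FP+FN).
0: TP=14, FP=2+6=8, FN=4+7=11 → 28/47 = 0.59574

0.5957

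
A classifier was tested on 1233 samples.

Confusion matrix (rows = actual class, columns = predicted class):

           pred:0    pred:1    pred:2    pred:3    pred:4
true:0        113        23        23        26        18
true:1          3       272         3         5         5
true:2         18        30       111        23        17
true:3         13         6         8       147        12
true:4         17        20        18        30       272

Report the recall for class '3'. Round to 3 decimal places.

0.790

Treat '3' as positive and all other classes as negative.
recall = TP/(TP+FN).
3: TP=147, FN=13+6+8+12=39 → 147/186 = 0.7903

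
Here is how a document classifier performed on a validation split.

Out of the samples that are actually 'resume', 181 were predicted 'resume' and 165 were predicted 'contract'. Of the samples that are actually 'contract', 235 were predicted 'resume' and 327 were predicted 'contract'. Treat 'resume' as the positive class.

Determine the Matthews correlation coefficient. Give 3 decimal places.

MCC = (TP·TN − FP·FN) / √((TP+FP)(TP+FN)(TN+FP)(TN+FN))
Numerator = 181·327 − 235·165 = 20412
Denominator = √(416·346·562·492) = √39798879744 = 199496.5657
MCC = 20412 / 199496.5657 = 0.102

0.102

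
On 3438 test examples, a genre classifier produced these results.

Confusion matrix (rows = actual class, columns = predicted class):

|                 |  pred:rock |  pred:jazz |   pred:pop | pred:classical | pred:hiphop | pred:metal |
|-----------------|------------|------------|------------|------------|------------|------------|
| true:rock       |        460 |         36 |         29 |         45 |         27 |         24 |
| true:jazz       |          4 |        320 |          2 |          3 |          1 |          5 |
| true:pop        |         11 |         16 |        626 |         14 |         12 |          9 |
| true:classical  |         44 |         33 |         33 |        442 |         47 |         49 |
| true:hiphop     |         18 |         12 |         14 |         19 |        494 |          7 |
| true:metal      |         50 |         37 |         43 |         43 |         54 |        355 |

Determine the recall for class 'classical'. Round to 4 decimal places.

0.6821

Take TP from the diagonal, FP from the rest of the 'classical' prediction marginal, FN from the rest of the 'classical' actual marginal.
recall = TP/(TP+FN).
classical: TP=442, FN=44+33+33+47+49=206 → 442/648 = 0.68210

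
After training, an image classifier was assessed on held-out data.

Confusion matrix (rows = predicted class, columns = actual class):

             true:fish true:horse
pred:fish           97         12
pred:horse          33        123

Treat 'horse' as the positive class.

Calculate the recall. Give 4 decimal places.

0.9111

Recall = TP/(TP+FN) = 123/(123+12) = 123/135 = 0.9111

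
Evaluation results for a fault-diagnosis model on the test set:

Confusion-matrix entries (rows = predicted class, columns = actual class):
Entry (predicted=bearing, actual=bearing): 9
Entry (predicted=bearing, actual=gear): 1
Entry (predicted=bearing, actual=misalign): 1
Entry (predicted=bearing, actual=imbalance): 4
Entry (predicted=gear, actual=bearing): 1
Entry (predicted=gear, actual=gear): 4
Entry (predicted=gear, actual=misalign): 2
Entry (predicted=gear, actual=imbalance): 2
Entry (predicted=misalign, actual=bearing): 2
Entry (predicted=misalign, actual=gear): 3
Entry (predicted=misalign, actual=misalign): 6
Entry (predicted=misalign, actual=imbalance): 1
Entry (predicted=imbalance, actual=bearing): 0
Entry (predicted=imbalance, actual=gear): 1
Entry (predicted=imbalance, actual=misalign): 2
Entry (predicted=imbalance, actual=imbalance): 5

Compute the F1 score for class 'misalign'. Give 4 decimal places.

0.5217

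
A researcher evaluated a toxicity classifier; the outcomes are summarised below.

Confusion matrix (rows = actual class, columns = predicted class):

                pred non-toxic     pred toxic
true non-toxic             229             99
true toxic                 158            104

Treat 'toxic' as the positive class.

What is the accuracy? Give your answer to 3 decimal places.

Accuracy = (TP+TN)/N = (104+229)/590 = 0.564

0.564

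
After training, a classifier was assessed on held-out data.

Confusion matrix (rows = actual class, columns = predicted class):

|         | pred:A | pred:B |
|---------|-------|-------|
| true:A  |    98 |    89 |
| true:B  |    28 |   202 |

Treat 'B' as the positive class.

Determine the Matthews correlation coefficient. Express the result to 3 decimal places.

MCC = (TP·TN − FP·FN) / √((TP+FP)(TP+FN)(TN+FP)(TN+FN))
Numerator = 202·98 − 89·28 = 17304
Denominator = √(291·230·187·126) = √1577004660 = 39711.5180
MCC = 17304 / 39711.5180 = 0.436

0.436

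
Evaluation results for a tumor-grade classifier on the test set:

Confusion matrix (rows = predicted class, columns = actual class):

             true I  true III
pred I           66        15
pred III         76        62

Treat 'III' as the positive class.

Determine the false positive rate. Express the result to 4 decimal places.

0.5352

FPR = FP/(FP+TN) = 76/(76+66) = 0.5352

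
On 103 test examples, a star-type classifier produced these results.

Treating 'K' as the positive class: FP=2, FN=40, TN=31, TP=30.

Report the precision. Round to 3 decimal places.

Precision = TP/(TP+FP) = 30/(30+2) = 30/32 = 0.938

0.938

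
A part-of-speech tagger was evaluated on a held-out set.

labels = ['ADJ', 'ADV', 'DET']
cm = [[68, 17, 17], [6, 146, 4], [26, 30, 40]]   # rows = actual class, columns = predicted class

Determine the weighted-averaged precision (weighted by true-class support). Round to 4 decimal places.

Per-class precision (TP/(TP+FP)):
  ADJ: TP=68, FP=6+26=32 → 68/100 = 0.68000
  ADV: TP=146, FP=17+30=47 → 146/193 = 0.75648
  DET: TP=40, FP=17+4=21 → 40/61 = 0.65574
Weighted-precision = Σ (supportᵢ/N)·precisionᵢ with N=354: (102/354)·0.68000 + (156/354)·0.75648 + (96/354)·0.65574 = 0.7071

0.7071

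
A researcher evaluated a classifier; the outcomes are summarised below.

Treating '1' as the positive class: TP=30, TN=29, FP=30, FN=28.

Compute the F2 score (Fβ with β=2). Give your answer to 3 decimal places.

Fβ = (1+β²)·TP / ((1+β²)·TP + β²·FN + FP), with β²=4
= 5·30 / (5·30 + 4·28 + 30) = 0.514

0.514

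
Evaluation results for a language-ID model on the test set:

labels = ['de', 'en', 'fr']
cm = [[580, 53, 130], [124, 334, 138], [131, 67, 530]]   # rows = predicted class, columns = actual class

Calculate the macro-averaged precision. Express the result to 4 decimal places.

0.6829

Per-class precision (TP/(TP+FP)):
  de: TP=580, FP=53+130=183 → 580/763 = 0.76016
  en: TP=334, FP=124+138=262 → 334/596 = 0.56040
  fr: TP=530, FP=131+67=198 → 530/728 = 0.72802
Macro-precision = mean = (0.76016 + 0.56040 + 0.72802) / 3 = 0.6829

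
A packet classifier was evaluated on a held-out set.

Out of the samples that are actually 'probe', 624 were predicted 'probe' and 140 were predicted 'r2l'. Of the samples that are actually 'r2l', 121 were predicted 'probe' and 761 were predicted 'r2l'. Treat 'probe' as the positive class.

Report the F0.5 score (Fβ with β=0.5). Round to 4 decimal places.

Fβ = (1+β²)·TP / ((1+β²)·TP + β²·FN + FP), with β²=1/4
= 1.25·624 / (1.25·624 + 0.25·140 + 121) = 0.8333

0.8333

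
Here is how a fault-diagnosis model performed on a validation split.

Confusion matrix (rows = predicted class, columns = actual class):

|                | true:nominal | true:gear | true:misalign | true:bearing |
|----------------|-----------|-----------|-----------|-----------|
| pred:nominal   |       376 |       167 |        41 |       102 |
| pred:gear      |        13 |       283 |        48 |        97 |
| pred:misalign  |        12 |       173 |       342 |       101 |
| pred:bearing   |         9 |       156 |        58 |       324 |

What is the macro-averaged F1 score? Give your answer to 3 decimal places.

0.579

Per-class F1 score (2·TP/(2·TP+FP+FN)):
  nominal: TP=376, FP=167+41+102=310, FN=13+12+9=34 → 752/1096 = 0.6861
  gear: TP=283, FP=13+48+97=158, FN=167+173+156=496 → 566/1220 = 0.4639
  misalign: TP=342, FP=12+173+101=286, FN=41+48+58=147 → 684/1117 = 0.6124
  bearing: TP=324, FP=9+156+58=223, FN=102+97+101=300 → 648/1171 = 0.5534
Macro-F1 score = mean = (0.6861 + 0.4639 + 0.6124 + 0.5534) / 4 = 0.579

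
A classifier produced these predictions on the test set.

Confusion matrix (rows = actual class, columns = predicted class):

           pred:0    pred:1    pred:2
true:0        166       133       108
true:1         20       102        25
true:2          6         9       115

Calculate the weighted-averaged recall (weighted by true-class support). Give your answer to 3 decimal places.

0.560

Per-class recall (TP/(TP+FN)):
  0: TP=166, FN=133+108=241 → 166/407 = 0.4079
  1: TP=102, FN=20+25=45 → 102/147 = 0.6939
  2: TP=115, FN=6+9=15 → 115/130 = 0.8846
Weighted-recall = Σ (supportᵢ/N)·recallᵢ with N=684: (407/684)·0.4079 + (147/684)·0.6939 + (130/684)·0.8846 = 0.560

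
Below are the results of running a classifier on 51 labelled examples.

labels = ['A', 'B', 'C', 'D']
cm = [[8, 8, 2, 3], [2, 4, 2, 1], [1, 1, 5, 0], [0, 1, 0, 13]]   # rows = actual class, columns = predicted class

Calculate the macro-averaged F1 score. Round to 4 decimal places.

Per-class F1 score (2·TP/(2·TP+FP+FN)):
  A: TP=8, FP=2+1+0=3, FN=8+2+3=13 → 16/32 = 0.50000
  B: TP=4, FP=8+1+1=10, FN=2+2+1=5 → 8/23 = 0.34783
  C: TP=5, FP=2+2+0=4, FN=1+1+0=2 → 10/16 = 0.62500
  D: TP=13, FP=3+1+0=4, FN=0+1+0=1 → 26/31 = 0.83871
Macro-F1 score = mean = (0.50000 + 0.34783 + 0.62500 + 0.83871) / 4 = 0.5779

0.5779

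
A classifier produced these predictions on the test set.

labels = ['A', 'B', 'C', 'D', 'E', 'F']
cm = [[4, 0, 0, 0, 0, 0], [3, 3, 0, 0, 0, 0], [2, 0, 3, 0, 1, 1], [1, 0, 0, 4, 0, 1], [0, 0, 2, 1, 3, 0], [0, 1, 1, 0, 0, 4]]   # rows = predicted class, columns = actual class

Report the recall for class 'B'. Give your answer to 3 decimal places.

0.750

Take TP from the diagonal, FP from the rest of the 'B' prediction marginal, FN from the rest of the 'B' actual marginal.
recall = TP/(TP+FN).
B: TP=3, FN=0+0+0+0+1=1 → 3/4 = 0.7500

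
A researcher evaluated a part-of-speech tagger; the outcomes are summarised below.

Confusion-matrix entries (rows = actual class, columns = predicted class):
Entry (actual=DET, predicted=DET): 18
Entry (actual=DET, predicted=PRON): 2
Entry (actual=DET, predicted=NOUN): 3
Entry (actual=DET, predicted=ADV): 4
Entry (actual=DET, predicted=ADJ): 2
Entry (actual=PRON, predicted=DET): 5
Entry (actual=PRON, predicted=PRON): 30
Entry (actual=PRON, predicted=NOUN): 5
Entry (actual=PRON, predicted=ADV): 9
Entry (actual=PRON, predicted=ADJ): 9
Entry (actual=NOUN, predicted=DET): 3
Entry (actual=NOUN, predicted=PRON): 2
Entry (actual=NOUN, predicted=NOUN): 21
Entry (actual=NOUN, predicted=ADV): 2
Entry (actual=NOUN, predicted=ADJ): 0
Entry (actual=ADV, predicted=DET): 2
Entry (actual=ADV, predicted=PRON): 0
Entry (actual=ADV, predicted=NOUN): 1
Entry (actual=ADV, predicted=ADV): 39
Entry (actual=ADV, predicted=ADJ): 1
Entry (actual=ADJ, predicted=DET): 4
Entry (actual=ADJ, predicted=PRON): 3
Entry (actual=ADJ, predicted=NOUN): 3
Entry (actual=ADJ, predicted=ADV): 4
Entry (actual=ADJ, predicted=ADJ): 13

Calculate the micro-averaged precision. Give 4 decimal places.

0.6541

Micro-averaging pools counts across classes: ΣTP=121, ΣFP=64, ΣFN=64.
Micro-precision = TP/(TP+FP) on pooled counts = 0.6541 (equals overall accuracy in single-label multiclass).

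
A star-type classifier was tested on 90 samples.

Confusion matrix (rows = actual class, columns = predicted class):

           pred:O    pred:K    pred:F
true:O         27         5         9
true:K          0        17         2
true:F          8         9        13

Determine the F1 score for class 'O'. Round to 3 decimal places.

One-vs-rest for 'O': TP = diagonal; FP = other classes predicted 'O'; FN = 'O' predicted as other.
F1 score = 2·TP/(2·TP+FP+FN).
O: TP=27, FP=0+8=8, FN=5+9=14 → 54/76 = 0.7105

0.711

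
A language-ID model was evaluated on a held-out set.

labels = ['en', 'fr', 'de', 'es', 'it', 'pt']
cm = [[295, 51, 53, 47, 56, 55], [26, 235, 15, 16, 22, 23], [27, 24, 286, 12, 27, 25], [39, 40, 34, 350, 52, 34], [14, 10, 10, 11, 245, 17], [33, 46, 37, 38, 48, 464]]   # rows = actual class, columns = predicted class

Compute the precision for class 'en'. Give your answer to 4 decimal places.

precision = TP/(TP+FP).
en: TP=295, FP=26+27+39+14+33=139 → 295/434 = 0.67972

0.6797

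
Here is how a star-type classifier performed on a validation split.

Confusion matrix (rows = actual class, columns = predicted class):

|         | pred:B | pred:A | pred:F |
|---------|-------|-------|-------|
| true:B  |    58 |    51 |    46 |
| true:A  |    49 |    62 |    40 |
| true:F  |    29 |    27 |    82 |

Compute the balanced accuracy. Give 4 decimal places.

Balanced accuracy = mean of per-class recall.
  B: recall = 58/155 = 0.37419
  A: recall = 62/151 = 0.41060
  F: recall = 82/138 = 0.59420
Mean = (0.37419 + 0.41060 + 0.59420) / 3 = 0.4597

0.4597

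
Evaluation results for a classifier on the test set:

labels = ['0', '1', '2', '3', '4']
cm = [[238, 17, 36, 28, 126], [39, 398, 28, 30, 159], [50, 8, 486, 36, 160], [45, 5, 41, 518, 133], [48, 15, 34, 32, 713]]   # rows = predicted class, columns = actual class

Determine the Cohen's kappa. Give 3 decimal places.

Observed agreement pₒ = trace/N = 2353/3423 = 0.6874
Expected agreement pₑ = Σ (rowᵢ·colᵢ)/N² = (420·445 + 443·654 + 625·740 + 644·742 + 1291·842)/3423² = 0.2137
κ = (pₒ − pₑ)/(1 − pₑ) = (0.6874 − 0.2137)/(1 − 0.2137) = 0.602

0.602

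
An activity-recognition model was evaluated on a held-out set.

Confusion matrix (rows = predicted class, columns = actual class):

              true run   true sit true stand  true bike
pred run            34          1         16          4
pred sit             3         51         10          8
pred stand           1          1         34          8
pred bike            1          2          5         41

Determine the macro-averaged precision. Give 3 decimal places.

Per-class precision (TP/(TP+FP)):
  run: TP=34, FP=1+16+4=21 → 34/55 = 0.6182
  sit: TP=51, FP=3+10+8=21 → 51/72 = 0.7083
  stand: TP=34, FP=1+1+8=10 → 34/44 = 0.7727
  bike: TP=41, FP=1+2+5=8 → 41/49 = 0.8367
Macro-precision = mean = (0.6182 + 0.7083 + 0.7727 + 0.8367) / 4 = 0.734

0.734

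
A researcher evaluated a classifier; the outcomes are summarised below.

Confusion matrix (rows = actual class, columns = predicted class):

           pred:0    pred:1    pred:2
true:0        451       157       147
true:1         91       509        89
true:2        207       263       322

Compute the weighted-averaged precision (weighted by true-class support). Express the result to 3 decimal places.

0.577

Per-class precision (TP/(TP+FP)):
  0: TP=451, FP=91+207=298 → 451/749 = 0.6021
  1: TP=509, FP=157+263=420 → 509/929 = 0.5479
  2: TP=322, FP=147+89=236 → 322/558 = 0.5771
Weighted-precision = Σ (supportᵢ/N)·precisionᵢ with N=2236: (755/2236)·0.6021 + (689/2236)·0.5479 + (792/2236)·0.5771 = 0.577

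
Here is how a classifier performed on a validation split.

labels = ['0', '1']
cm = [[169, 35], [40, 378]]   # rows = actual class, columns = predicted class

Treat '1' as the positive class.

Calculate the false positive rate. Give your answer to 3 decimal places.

FPR = FP/(FP+TN) = 35/(35+169) = 0.172

0.172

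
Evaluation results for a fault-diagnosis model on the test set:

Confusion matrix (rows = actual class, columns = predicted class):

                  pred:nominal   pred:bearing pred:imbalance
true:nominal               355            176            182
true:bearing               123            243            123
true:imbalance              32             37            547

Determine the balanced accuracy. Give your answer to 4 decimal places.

0.6276

Balanced accuracy = mean of per-class recall.
  nominal: recall = 355/713 = 0.49790
  bearing: recall = 243/489 = 0.49693
  imbalance: recall = 547/616 = 0.88799
Mean = (0.49790 + 0.49693 + 0.88799) / 3 = 0.6276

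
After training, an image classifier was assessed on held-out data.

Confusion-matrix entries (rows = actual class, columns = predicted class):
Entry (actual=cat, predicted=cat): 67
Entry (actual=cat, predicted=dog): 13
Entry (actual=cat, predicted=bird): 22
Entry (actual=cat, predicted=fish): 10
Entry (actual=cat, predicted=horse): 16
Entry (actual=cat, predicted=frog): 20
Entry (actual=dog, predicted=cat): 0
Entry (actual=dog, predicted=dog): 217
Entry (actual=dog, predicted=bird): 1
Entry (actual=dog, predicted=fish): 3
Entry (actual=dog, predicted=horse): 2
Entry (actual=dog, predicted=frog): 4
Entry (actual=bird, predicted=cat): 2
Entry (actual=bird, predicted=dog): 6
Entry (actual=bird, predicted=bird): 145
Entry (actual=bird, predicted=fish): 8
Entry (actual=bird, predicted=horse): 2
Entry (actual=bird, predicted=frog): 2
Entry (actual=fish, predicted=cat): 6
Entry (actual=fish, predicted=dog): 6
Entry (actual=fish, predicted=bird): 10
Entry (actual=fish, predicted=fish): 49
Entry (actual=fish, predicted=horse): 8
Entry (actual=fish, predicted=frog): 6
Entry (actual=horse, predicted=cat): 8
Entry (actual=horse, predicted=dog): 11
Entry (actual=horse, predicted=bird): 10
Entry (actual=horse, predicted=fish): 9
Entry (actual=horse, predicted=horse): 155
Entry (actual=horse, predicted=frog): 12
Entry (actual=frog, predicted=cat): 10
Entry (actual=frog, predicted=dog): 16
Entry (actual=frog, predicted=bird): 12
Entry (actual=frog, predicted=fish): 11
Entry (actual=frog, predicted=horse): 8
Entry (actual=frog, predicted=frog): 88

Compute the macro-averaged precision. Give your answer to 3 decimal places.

Per-class precision (TP/(TP+FP)):
  cat: TP=67, FP=0+2+6+8+10=26 → 67/93 = 0.7204
  dog: TP=217, FP=13+6+6+11+16=52 → 217/269 = 0.8067
  bird: TP=145, FP=22+1+10+10+12=55 → 145/200 = 0.7250
  fish: TP=49, FP=10+3+8+9+11=41 → 49/90 = 0.5444
  horse: TP=155, FP=16+2+2+8+8=36 → 155/191 = 0.8115
  frog: TP=88, FP=20+4+2+6+12=44 → 88/132 = 0.6667
Macro-precision = mean = (0.7204 + 0.8067 + 0.7250 + 0.5444 + 0.8115 + 0.6667) / 6 = 0.712

0.712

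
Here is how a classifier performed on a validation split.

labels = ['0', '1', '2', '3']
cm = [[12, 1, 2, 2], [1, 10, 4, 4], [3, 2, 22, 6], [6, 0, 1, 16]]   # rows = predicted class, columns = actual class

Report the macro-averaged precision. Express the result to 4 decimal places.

0.6486

Per-class precision (TP/(TP+FP)):
  0: TP=12, FP=1+2+2=5 → 12/17 = 0.70588
  1: TP=10, FP=1+4+4=9 → 10/19 = 0.52632
  2: TP=22, FP=3+2+6=11 → 22/33 = 0.66667
  3: TP=16, FP=6+0+1=7 → 16/23 = 0.69565
Macro-precision = mean = (0.70588 + 0.52632 + 0.66667 + 0.69565) / 4 = 0.6486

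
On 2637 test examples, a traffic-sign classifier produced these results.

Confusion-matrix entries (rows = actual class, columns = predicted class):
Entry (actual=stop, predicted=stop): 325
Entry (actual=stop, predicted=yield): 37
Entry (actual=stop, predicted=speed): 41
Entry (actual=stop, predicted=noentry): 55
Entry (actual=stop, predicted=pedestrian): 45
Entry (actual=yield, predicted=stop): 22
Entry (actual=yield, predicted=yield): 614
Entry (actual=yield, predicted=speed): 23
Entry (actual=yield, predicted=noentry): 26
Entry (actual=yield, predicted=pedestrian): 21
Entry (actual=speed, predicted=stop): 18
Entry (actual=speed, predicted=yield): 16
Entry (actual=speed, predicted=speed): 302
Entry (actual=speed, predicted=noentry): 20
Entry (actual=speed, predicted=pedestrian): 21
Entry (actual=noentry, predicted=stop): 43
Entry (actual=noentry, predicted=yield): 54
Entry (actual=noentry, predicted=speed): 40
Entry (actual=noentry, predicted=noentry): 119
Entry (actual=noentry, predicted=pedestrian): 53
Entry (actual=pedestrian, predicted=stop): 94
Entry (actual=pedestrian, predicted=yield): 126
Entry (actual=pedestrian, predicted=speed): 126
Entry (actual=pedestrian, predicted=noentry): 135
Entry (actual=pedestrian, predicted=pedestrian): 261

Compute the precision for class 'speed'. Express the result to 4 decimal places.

0.5677

precision = TP/(TP+FP).
speed: TP=302, FP=41+23+40+126=230 → 302/532 = 0.56767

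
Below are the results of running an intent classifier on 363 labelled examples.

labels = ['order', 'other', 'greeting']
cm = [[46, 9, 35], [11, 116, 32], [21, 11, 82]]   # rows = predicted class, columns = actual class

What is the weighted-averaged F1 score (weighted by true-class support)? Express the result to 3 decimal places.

0.668

Per-class F1 score (2·TP/(2·TP+FP+FN)):
  order: TP=46, FP=9+35=44, FN=11+21=32 → 92/168 = 0.5476
  other: TP=116, FP=11+32=43, FN=9+11=20 → 232/295 = 0.7864
  greeting: TP=82, FP=21+11=32, FN=35+32=67 → 164/263 = 0.6236
Weighted-F1 score = Σ (supportᵢ/N)·F1 scoreᵢ with N=363: (78/363)·0.5476 + (136/363)·0.7864 + (149/363)·0.6236 = 0.668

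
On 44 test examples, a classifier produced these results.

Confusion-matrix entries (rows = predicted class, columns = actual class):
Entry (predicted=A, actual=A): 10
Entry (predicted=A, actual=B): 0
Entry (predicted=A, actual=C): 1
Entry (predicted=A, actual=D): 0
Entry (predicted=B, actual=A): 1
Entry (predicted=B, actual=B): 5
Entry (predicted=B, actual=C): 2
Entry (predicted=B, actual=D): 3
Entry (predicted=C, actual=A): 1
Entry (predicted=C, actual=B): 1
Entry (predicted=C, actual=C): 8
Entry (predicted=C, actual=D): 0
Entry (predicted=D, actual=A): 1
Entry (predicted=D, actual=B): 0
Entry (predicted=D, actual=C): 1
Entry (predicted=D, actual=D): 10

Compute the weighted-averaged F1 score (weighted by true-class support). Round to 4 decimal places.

Per-class F1 score (2·TP/(2·TP+FP+FN)):
  A: TP=10, FP=0+1+0=1, FN=1+1+1=3 → 20/24 = 0.83333
  B: TP=5, FP=1+2+3=6, FN=0+1+0=1 → 10/17 = 0.58824
  C: TP=8, FP=1+1+0=2, FN=1+2+1=4 → 16/22 = 0.72727
  D: TP=10, FP=1+0+1=2, FN=0+3+0=3 → 20/25 = 0.80000
Weighted-F1 score = Σ (supportᵢ/N)·F1 scoreᵢ with N=44: (13/44)·0.83333 + (6/44)·0.58824 + (12/44)·0.72727 + (13/44)·0.80000 = 0.7611

0.7611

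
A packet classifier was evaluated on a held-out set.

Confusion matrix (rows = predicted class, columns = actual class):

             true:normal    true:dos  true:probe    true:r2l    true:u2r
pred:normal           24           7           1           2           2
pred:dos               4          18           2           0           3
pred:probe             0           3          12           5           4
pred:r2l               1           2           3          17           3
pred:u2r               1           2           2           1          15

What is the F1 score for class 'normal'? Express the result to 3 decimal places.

0.727

Treat 'normal' as positive and all other classes as negative.
F1 score = 2·TP/(2·TP+FP+FN).
normal: TP=24, FP=7+1+2+2=12, FN=4+0+1+1=6 → 48/66 = 0.7273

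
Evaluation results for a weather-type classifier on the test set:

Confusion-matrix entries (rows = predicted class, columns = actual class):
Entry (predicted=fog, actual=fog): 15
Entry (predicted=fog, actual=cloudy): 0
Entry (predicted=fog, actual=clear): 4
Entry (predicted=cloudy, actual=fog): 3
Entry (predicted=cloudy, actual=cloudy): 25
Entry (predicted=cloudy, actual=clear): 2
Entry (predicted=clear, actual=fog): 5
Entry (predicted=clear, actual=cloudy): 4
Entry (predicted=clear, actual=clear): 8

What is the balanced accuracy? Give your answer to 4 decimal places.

0.6952

Balanced accuracy = mean of per-class recall.
  fog: recall = 15/23 = 0.65217
  cloudy: recall = 25/29 = 0.86207
  clear: recall = 8/14 = 0.57143
Mean = (0.65217 + 0.86207 + 0.57143) / 3 = 0.6952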